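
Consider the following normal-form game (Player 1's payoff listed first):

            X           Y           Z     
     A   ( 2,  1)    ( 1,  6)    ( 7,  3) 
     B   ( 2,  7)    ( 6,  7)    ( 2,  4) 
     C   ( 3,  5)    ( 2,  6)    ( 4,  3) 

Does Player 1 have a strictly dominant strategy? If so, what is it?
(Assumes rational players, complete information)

No strictly dominant strategy exists for Player 1

Work:
A strategy strictly dominates another if it gives a strictly higher payoff against every opponent action. Compare each pair of P1's strategies column-by-column:
  A vs B: [2 vs 2, 1 vs 6, 7 vs 2] → A does not strictly dominate B (column X: 2 ≤ 2)
  A vs C: [2 vs 3, 1 vs 2, 7 vs 4] → A does not strictly dominate C (column X: 2 ≤ 3)
  B vs A: [2 vs 2, 6 vs 1, 2 vs 7] → B does not strictly dominate A (column X: 2 ≤ 2)
  B vs C: [2 vs 3, 6 vs 2, 2 vs 4] → B does not strictly dominate C (column X: 2 ≤ 3)
  C vs A: [3 vs 2, 2 vs 1, 4 vs 7] → C does not strictly dominate A (column Z: 4 ≤ 7)
  C vs B: [3 vs 2, 2 vs 6, 4 vs 2] → C does not strictly dominate B (column Y: 2 ≤ 6)
No single strategy strictly dominates all others → no strictly dominant strategy.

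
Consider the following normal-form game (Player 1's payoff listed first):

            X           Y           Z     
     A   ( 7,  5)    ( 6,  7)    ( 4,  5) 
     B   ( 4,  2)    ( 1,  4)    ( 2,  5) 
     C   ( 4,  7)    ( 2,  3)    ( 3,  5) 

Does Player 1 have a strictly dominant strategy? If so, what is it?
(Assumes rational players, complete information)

Yes, Player 1's strictly dominant strategy is A

Work:
A strategy strictly dominates another if it gives a strictly higher payoff against every opponent action. Compare each pair of P1's strategies column-by-column:
  A vs B: [7 vs 4, 6 vs 1, 4 vs 2] → A strictly dominates B
  A vs C: [7 vs 4, 6 vs 2, 4 vs 3] → A strictly dominates C
  B vs A: [4 vs 7, 1 vs 6, 2 vs 4] → B does not strictly dominate A (column X: 4 ≤ 7)
  B vs C: [4 vs 4, 1 vs 2, 2 vs 3] → B does not strictly dominate C (column X: 4 ≤ 4)
  C vs A: [4 vs 7, 2 vs 6, 3 vs 4] → C does not strictly dominate A (column X: 4 ≤ 7)
  C vs B: [4 vs 4, 2 vs 1, 3 vs 2] → C does not strictly dominate B (column X: 4 ≤ 4)
A strictly dominates every other strategy → strictly dominant.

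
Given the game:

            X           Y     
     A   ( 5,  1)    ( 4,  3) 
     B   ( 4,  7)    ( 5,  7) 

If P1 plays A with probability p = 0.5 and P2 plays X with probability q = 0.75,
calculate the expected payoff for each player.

E[P1] = 4.5, E[P2] = 4.25

Work:
E[P1] = p·q·π₁(A,X) + p·(1-q)·π₁(A,Y) + (1-p)·q·π₁(B,X) + (1-p)·(1-q)·π₁(B,Y)
= 0.5·0.75·5 + 0.5·0.25·4 + 0.5·0.75·4 + 0.5·0.25·5
= 4.5

E[P2] = 4.25 (similar calculation)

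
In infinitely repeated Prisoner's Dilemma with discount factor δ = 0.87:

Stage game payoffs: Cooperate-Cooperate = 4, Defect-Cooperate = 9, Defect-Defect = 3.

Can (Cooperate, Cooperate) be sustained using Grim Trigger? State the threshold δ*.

δ* = 0.8333; since δ = 0.87 ≥ 0.8333, cooperation can be sustained

Work:
For Grim Trigger:
Cooperate forever: 4/(1-δ)
Defect then punished: 9 + 3·δ/(1-δ)
Need: 4/(1-δ) ≥ 9 + 3·δ/(1-δ)
Solving: δ ≥ (T-R)/(T-P) = (9-4)/(9-3) = 0.8333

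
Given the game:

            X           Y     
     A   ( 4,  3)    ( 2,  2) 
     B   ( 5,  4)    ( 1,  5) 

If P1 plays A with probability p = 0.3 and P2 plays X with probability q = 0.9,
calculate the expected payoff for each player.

E[P1] = 4.36, E[P2] = 3.74

Work:
E[P1] = p·q·π₁(A,X) + p·(1-q)·π₁(A,Y) + (1-p)·q·π₁(B,X) + (1-p)·(1-q)·π₁(B,Y)
= 0.3·0.9·4 + 0.3·0.1·2 + 0.7·0.9·5 + 0.7·0.1·1
= 4.36

E[P2] = 3.74 (similar calculation)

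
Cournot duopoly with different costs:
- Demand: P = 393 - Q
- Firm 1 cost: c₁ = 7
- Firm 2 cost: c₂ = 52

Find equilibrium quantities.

q₁* = 143.67, q₂* = 98.67

Work:
Reaction: q₁ = (393 - 7 - q₂)/2
Reaction: q₂ = (393 - 52 - q₁)/2
Solve simultaneously:
q₁* = (393 - 2×7 + 52)/3 = 143.67
q₂* = (393 - 2×52 + 7)/3 = 98.67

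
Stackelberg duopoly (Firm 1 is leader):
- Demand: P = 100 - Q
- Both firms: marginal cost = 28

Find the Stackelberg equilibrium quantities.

q₁* (leader) = 36.0, q₂* (follower) = 18.0

Work:
Follower's reaction: q₂ = (a - c - q₁)/2
Leader substitutes: π₁ = q₁·(a - q₁ - (a-c-q₁)/2 - c)
FOC: q₁* = (100 - 28)/2 = 36.00
Then: q₂* = (100 - 28 - 36.0)/2 = 18.00
Leader has first-mover advantage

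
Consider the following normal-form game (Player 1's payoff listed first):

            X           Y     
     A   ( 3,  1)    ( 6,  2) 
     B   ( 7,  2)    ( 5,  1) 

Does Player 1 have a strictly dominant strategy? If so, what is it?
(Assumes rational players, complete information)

No strictly dominant strategy exists for Player 1

Work:
A strategy strictly dominates another if it gives a strictly higher payoff against every opponent action. Compare each pair of P1's strategies column-by-column:
  A vs B: [3 vs 7, 6 vs 5] → A does not strictly dominate B (column X: 3 ≤ 7)
  B vs A: [7 vs 3, 5 vs 6] → B does not strictly dominate A (column Y: 5 ≤ 6)
No single strategy strictly dominates all others → no strictly dominant strategy.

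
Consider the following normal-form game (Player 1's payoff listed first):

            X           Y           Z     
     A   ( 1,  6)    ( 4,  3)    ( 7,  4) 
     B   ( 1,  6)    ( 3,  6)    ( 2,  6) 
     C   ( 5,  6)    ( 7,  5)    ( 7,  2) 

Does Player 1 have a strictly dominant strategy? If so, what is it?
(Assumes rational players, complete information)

No strictly dominant strategy exists for Player 1

Work:
A strategy strictly dominates another if it gives a strictly higher payoff against every opponent action. Compare each pair of P1's strategies column-by-column:
  A vs B: [1 vs 1, 4 vs 3, 7 vs 2] → A does not strictly dominate B (column X: 1 ≤ 1)
  A vs C: [1 vs 5, 4 vs 7, 7 vs 7] → A does not strictly dominate C (column X: 1 ≤ 5)
  B vs A: [1 vs 1, 3 vs 4, 2 vs 7] → B does not strictly dominate A (column X: 1 ≤ 1)
  B vs C: [1 vs 5, 3 vs 7, 2 vs 7] → B does not strictly dominate C (column X: 1 ≤ 5)
  C vs A: [5 vs 1, 7 vs 4, 7 vs 7] → C does not strictly dominate A (column Z: 7 ≤ 7)
  C vs B: [5 vs 1, 7 vs 3, 7 vs 2] → C strictly dominates B
No single strategy strictly dominates all others → no strictly dominant strategy.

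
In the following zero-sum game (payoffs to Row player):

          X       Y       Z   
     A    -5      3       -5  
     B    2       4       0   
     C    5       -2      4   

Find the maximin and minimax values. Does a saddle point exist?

Maximin = 0, Minimax = 4, Saddle: False

Work:
Row minimums: [-5, 0, -2] → maximin = 0
Column maximums: [5, 4, 4] → minimax = 4
No saddle point (maximin ≠ minimax). Mixed strategy needed.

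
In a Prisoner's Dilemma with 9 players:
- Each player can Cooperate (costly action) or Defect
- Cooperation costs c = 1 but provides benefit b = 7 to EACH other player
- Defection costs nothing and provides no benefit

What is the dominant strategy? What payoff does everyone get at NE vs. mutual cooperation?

Dominant: Defect; NE payoff = 0; Coop payoff = 55

Work:
Defect dominates (saves cost c = 1, benefit to others is external)
NE: All defect → everyone gets 0
If all cooperate: each receives (8)×7 - 1 = 55
Social dilemma: 55 > 0 but NE gives 0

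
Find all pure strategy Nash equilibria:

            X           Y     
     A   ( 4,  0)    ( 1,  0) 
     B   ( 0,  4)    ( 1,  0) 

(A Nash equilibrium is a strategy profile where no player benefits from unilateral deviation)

Nash equilibrium: (A, X), (A, Y)

Work:
Best responses:
  P1 vs X: payoffs [4, 0] → best response A (payoff 4)
  P1 vs Y: payoffs [1, 1] → best response A/B (payoff 1)
  P2 vs A: payoffs [0, 0] → best response X/Y (payoff 0)
  P2 vs B: payoffs [4, 0] → best response X (payoff 4)
Mutual best responses: (A,X), (A,Y) → Nash equilibria.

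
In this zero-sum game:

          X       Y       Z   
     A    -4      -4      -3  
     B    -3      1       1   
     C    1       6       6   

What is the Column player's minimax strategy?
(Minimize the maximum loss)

Column should play X, value = 1

Work:
Column player minimizes Row's maximum payoff:
Column X: max payoff to Row = 1
Column Y: max payoff to Row = 6
Column Z: max payoff to Row = 6
Minimum is 1, achieved by column X.
Minimax strategy: X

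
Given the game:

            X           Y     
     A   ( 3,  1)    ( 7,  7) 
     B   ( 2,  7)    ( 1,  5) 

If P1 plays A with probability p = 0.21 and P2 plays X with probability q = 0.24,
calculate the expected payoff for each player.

E[P1] = 2.248, E[P2] = 5.4968

Work:
E[P1] = p·q·π₁(A,X) + p·(1-q)·π₁(A,Y) + (1-p)·q·π₁(B,X) + (1-p)·(1-q)·π₁(B,Y)
= 0.21·0.24·3 + 0.21·0.76·7 + 0.79·0.24·2 + 0.79·0.76·1
= 2.248

E[P2] = 5.4968 (similar calculation)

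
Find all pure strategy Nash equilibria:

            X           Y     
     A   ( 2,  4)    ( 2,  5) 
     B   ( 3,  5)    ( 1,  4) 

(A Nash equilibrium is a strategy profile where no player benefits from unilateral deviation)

Nash equilibrium: (A, Y), (B, X)

Work:
Best responses:
  P1 vs X: payoffs [2, 3] → best response B (payoff 3)
  P1 vs Y: payoffs [2, 1] → best response A (payoff 2)
  P2 vs A: payoffs [4, 5] → best response Y (payoff 5)
  P2 vs B: payoffs [5, 4] → best response X (payoff 5)
Mutual best responses: (A,Y), (B,X) → Nash equilibria.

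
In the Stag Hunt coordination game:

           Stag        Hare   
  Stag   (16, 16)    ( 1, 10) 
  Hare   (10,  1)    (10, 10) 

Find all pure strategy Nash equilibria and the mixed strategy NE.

Pure NE: (Stag, Stag) and (Hare, Hare); Mixed NE: p = 0.6, q = 0.6

Work:
Check pure NE:
(Stag, Stag): (16, 16) - no unilateral deviation beneficial
(Hare, Hare): (10, 10) - no unilateral deviation beneficial
Mixed NE: P1 plays Stag with p = 0.6, P2 plays Stag with q = 0.6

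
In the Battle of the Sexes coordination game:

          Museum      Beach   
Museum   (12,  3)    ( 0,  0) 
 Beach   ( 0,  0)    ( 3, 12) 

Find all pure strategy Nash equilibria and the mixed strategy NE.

Pure NE: (Museum, Museum) and (Beach, Beach); Mixed NE: p = 0.8, q = 0.2

Work:
Check pure NE:
(Museum, Museum): (12, 3) - no unilateral deviation beneficial
(Beach, Beach): (3, 12) - no unilateral deviation beneficial
Mixed NE: P1 plays Museum with p = 0.8, P2 plays Museum with q = 0.2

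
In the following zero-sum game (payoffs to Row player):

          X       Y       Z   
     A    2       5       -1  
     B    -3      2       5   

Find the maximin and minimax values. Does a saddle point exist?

Maximin = -1, Minimax = 2, Saddle: False

Work:
Row minimums: [-1, -3] → maximin = -1
Column maximums: [2, 5, 5] → minimax = 2
No saddle point (maximin ≠ minimax). Mixed strategy needed.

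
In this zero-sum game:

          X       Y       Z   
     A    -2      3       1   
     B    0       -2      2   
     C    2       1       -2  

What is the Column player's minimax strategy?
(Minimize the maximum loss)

Column should play X or Z (all achieve the minimum), value = 2

Work:
Column player minimizes Row's maximum payoff:
Column X: max payoff to Row = 2
Column Y: max payoff to Row = 3
Column Z: max payoff to Row = 2
Minimum is 2, achieved by columns X, Z (tied).
Each of X or Z is a minimax strategy.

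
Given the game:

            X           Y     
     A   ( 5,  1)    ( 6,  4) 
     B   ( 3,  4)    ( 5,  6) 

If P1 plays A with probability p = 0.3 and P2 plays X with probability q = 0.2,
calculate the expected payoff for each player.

E[P1] = 4.96, E[P2] = 4.94

Work:
E[P1] = p·q·π₁(A,X) + p·(1-q)·π₁(A,Y) + (1-p)·q·π₁(B,X) + (1-p)·(1-q)·π₁(B,Y)
= 0.3·0.2·5 + 0.3·0.8·6 + 0.7·0.2·3 + 0.7·0.8·5
= 4.96

E[P2] = 4.94 (similar calculation)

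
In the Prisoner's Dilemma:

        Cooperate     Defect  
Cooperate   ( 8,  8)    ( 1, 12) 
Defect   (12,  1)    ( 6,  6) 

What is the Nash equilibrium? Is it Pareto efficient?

(Defect, Defect) is NE; not Pareto efficient

Work:
Defect dominates Cooperate for both players:
If P2 cooperates: Defect (12) > Cooperate (8)
If P2 defects: Defect (6) > Cooperate (1)
NE: (Defect, Defect) with payoff (6, 6)
But (Cooperate, Cooperate) = (8, 8) Pareto dominates (6, 6)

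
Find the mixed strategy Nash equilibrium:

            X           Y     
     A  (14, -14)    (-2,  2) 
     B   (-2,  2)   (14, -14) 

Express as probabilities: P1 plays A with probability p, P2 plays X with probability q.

p = 0.5, q = 0.5

Work:
Find probabilities that make opponent indifferent:
P2 chooses q to make P1 indifferent between A and B
P1 chooses p to make P2 indifferent between X and Y
Mixed NE: P1 plays (A: 0.5, B: 0.5), P2 plays (X: 0.5, Y: 0.5)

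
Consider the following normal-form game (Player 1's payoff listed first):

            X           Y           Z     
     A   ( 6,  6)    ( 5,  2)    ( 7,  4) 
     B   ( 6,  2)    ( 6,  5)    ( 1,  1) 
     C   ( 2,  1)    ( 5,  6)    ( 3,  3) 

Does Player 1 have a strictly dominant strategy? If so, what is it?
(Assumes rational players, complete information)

No strictly dominant strategy exists for Player 1

Work:
A strategy strictly dominates another if it gives a strictly higher payoff against every opponent action. Compare each pair of P1's strategies column-by-column:
  A vs B: [6 vs 6, 5 vs 6, 7 vs 1] → A does not strictly dominate B (column X: 6 ≤ 6)
  A vs C: [6 vs 2, 5 vs 5, 7 vs 3] → A does not strictly dominate C (column Y: 5 ≤ 5)
  B vs A: [6 vs 6, 6 vs 5, 1 vs 7] → B does not strictly dominate A (column X: 6 ≤ 6)
  B vs C: [6 vs 2, 6 vs 5, 1 vs 3] → B does not strictly dominate C (column Z: 1 ≤ 3)
  C vs A: [2 vs 6, 5 vs 5, 3 vs 7] → C does not strictly dominate A (column X: 2 ≤ 6)
  C vs B: [2 vs 6, 5 vs 6, 3 vs 1] → C does not strictly dominate B (column X: 2 ≤ 6)
No single strategy strictly dominates all others → no strictly dominant strategy.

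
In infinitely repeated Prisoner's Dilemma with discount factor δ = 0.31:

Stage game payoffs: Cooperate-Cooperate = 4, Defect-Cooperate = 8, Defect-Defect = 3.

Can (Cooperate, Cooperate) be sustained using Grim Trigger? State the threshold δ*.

δ* = 0.8; since δ = 0.31 < 0.8, cooperation cannot be sustained

Work:
For Grim Trigger:
Cooperate forever: 4/(1-δ)
Defect then punished: 8 + 3·δ/(1-δ)
Need: 4/(1-δ) ≥ 8 + 3·δ/(1-δ)
Solving: δ ≥ (T-R)/(T-P) = (8-4)/(8-3) = 0.8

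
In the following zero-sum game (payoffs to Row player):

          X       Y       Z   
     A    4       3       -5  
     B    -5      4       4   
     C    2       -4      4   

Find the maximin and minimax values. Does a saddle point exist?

Maximin = -4, Minimax = 4, Saddle: False

Work:
Row minimums: [-5, -5, -4] → maximin = -4
Column maximums: [4, 4, 4] → minimax = 4
No saddle point (maximin ≠ minimax). Mixed strategy needed.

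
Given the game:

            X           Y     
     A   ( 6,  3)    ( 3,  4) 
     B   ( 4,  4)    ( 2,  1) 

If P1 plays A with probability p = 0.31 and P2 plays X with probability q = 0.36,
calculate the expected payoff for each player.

E[P1] = 3.1416, E[P2] = 2.5636

Work:
E[P1] = p·q·π₁(A,X) + p·(1-q)·π₁(A,Y) + (1-p)·q·π₁(B,X) + (1-p)·(1-q)·π₁(B,Y)
= 0.31·0.36·6 + 0.31·0.64·3 + 0.69·0.36·4 + 0.69·0.64·2
= 3.1416

E[P2] = 2.5636 (similar calculation)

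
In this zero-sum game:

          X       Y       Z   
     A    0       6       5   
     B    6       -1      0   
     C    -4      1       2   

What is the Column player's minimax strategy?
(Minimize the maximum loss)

Column should play Z, value = 5

Work:
Column player minimizes Row's maximum payoff:
Column X: max payoff to Row = 6
Column Y: max payoff to Row = 6
Column Z: max payoff to Row = 5
Minimum is 5, achieved by column Z.
Minimax strategy: Z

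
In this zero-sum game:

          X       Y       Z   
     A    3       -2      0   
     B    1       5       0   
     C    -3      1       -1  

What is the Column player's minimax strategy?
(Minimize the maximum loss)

Column should play Z, value = 0

Work:
Column player minimizes Row's maximum payoff:
Column X: max payoff to Row = 3
Column Y: max payoff to Row = 5
Column Z: max payoff to Row = 0
Minimum is 0, achieved by column Z.
Minimax strategy: Z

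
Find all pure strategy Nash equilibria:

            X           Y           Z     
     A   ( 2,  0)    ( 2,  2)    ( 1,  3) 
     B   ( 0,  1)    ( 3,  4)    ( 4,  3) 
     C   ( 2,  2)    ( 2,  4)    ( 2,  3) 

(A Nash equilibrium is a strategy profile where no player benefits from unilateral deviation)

Nash equilibrium: (B, Y)

Work:
Best responses:
  P1 vs X: payoffs [2, 0, 2] → best response A/C (payoff 2)
  P1 vs Y: payoffs [2, 3, 2] → best response B (payoff 3)
  P1 vs Z: payoffs [1, 4, 2] → best response B (payoff 4)
  P2 vs A: payoffs [0, 2, 3] → best response Z (payoff 3)
  P2 vs B: payoffs [1, 4, 3] → best response Y (payoff 4)
  P2 vs C: payoffs [2, 4, 3] → best response Y (payoff 4)
Mutual best responses: (B,Y) → Nash equilibria.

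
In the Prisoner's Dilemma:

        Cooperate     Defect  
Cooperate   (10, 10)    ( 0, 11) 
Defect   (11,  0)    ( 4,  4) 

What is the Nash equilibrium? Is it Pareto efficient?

(Defect, Defect) is NE; not Pareto efficient

Work:
Defect dominates Cooperate for both players:
If P2 cooperates: Defect (11) > Cooperate (10)
If P2 defects: Defect (4) > Cooperate (0)
NE: (Defect, Defect) with payoff (4, 4)
But (Cooperate, Cooperate) = (10, 10) Pareto dominates (4, 4)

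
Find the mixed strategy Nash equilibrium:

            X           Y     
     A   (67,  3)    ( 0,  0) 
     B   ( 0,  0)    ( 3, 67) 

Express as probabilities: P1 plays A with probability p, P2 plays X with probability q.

p = 0.9571, q = 0.0429

Work:
Find probabilities that make opponent indifferent:
P2 chooses q to make P1 indifferent between A and B
P1 chooses p to make P2 indifferent between X and Y
Mixed NE: P1 plays (A: 0.9571, B: 0.0429), P2 plays (X: 0.0429, Y: 0.9571)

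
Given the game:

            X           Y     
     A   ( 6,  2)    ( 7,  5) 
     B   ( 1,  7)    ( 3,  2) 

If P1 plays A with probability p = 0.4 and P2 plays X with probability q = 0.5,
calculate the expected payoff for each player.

E[P1] = 3.8, E[P2] = 4.1

Work:
E[P1] = p·q·π₁(A,X) + p·(1-q)·π₁(A,Y) + (1-p)·q·π₁(B,X) + (1-p)·(1-q)·π₁(B,Y)
= 0.4·0.5·6 + 0.4·0.5·7 + 0.6·0.5·1 + 0.6·0.5·3
= 3.8

E[P2] = 4.1 (similar calculation)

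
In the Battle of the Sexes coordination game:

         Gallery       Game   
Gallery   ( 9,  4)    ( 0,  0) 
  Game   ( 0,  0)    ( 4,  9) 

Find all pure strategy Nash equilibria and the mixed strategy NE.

Pure NE: (Gallery, Gallery) and (Game, Game); Mixed NE: p = 0.6923, q = 0.3077

Work:
Check pure NE:
(Gallery, Gallery): (9, 4) - no unilateral deviation beneficial
(Game, Game): (4, 9) - no unilateral deviation beneficial
Mixed NE: P1 plays Gallery with p = 0.6923, P2 plays Gallery with q = 0.3077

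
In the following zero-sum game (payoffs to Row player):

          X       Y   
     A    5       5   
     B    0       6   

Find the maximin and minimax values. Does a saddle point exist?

Maximin = 5, Minimax = 5, Saddle: True

Work:
Row minimums: [5, 0] → maximin = 5
Column maximums: [5, 6] → minimax = 5
Saddle point exists! Game value = 5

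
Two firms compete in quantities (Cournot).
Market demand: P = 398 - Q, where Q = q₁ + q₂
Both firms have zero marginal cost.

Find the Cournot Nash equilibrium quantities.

q₁* = q₂* = 132.67; P* = 132.67

Work:
Profit: π_i = P·q_i = (a - q_i - q_j)·q_i
FOC: ∂π_i/∂q_i = a - 2q_i - q_j = 0
Reaction function: q_i = (398 - q_j)/2
Symmetry: q* = 398/3 = 132.67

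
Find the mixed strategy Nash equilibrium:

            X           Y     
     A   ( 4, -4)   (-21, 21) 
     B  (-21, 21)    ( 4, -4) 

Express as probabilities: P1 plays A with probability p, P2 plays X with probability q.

p = 0.5, q = 0.5

Work:
Find probabilities that make opponent indifferent:
P2 chooses q to make P1 indifferent between A and B
P1 chooses p to make P2 indifferent between X and Y
Mixed NE: P1 plays (A: 0.5, B: 0.5), P2 plays (X: 0.5, Y: 0.5)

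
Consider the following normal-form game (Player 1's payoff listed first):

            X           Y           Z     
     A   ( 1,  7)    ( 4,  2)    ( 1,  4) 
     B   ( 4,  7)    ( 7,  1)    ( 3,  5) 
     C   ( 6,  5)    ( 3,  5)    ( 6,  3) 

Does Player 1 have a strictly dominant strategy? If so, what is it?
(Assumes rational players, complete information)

No strictly dominant strategy exists for Player 1

Work:
A strategy strictly dominates another if it gives a strictly higher payoff against every opponent action. Compare each pair of P1's strategies column-by-column:
  A vs B: [1 vs 4, 4 vs 7, 1 vs 3] → A does not strictly dominate B (column X: 1 ≤ 4)
  A vs C: [1 vs 6, 4 vs 3, 1 vs 6] → A does not strictly dominate C (column X: 1 ≤ 6)
  B vs A: [4 vs 1, 7 vs 4, 3 vs 1] → B strictly dominates A
  B vs C: [4 vs 6, 7 vs 3, 3 vs 6] → B does not strictly dominate C (column X: 4 ≤ 6)
  C vs A: [6 vs 1, 3 vs 4, 6 vs 1] → C does not strictly dominate A (column Y: 3 ≤ 4)
  C vs B: [6 vs 4, 3 vs 7, 6 vs 3] → C does not strictly dominate B (column Y: 3 ≤ 7)
No single strategy strictly dominates all others → no strictly dominant strategy.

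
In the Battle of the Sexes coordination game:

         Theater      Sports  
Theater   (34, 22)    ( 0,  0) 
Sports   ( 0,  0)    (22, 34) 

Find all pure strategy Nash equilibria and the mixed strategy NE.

Pure NE: (Theater, Theater) and (Sports, Sports); Mixed NE: p = 0.6071, q = 0.3929

Work:
Check pure NE:
(Theater, Theater): (34, 22) - no unilateral deviation beneficial
(Sports, Sports): (22, 34) - no unilateral deviation beneficial
Mixed NE: P1 plays Theater with p = 0.6071, P2 plays Theater with q = 0.3929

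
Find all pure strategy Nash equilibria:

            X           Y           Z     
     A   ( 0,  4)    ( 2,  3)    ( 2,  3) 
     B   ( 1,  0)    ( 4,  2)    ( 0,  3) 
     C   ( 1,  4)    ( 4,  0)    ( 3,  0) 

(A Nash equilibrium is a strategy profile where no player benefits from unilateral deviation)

Nash equilibrium: (C, X)

Work:
Best responses:
  P1 vs X: payoffs [0, 1, 1] → best response B/C (payoff 1)
  P1 vs Y: payoffs [2, 4, 4] → best response B/C (payoff 4)
  P1 vs Z: payoffs [2, 0, 3] → best response C (payoff 3)
  P2 vs A: payoffs [4, 3, 3] → best response X (payoff 4)
  P2 vs B: payoffs [0, 2, 3] → best response Z (payoff 3)
  P2 vs C: payoffs [4, 0, 0] → best response X (payoff 4)
Mutual best responses: (C,X) → Nash equilibria.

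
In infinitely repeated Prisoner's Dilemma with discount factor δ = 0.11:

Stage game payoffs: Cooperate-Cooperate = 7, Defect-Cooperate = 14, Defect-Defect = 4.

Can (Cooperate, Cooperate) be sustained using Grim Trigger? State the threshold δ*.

δ* = 0.7; since δ = 0.11 < 0.7, cooperation cannot be sustained

Work:
For Grim Trigger:
Cooperate forever: 7/(1-δ)
Defect then punished: 14 + 4·δ/(1-δ)
Need: 7/(1-δ) ≥ 14 + 4·δ/(1-δ)
Solving: δ ≥ (T-R)/(T-P) = (14-7)/(14-4) = 0.7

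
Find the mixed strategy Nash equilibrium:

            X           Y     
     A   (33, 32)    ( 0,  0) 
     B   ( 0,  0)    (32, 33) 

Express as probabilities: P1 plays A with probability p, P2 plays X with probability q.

p = 0.5077, q = 0.4923

Work:
Find probabilities that make opponent indifferent:
P2 chooses q to make P1 indifferent between A and B
P1 chooses p to make P2 indifferent between X and Y
Mixed NE: P1 plays (A: 0.5077, B: 0.4923), P2 plays (X: 0.4923, Y: 0.5077)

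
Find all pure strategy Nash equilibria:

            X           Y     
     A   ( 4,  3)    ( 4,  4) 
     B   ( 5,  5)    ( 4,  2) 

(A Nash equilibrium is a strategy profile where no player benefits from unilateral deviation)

Nash equilibrium: (A, Y), (B, X)

Work:
Best responses:
  P1 vs X: payoffs [4, 5] → best response B (payoff 5)
  P1 vs Y: payoffs [4, 4] → best response A/B (payoff 4)
  P2 vs A: payoffs [3, 4] → best response Y (payoff 4)
  P2 vs B: payoffs [5, 2] → best response X (payoff 5)
Mutual best responses: (A,Y), (B,X) → Nash equilibria.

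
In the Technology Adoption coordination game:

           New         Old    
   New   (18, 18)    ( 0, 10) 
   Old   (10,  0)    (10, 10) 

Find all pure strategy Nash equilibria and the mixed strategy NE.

Pure NE: (New, New) and (Old, Old); Mixed NE: p = 0.5556, q = 0.5556

Work:
Check pure NE:
(New, New): (18, 18) - no unilateral deviation beneficial
(Old, Old): (10, 10) - no unilateral deviation beneficial
Mixed NE: P1 plays New with p = 0.5556, P2 plays New with q = 0.5556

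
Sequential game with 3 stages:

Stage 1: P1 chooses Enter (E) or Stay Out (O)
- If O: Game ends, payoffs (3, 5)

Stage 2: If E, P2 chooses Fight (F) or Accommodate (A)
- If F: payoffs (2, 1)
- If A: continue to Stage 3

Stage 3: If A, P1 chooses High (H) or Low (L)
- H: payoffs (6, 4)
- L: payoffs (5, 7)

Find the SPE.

SPE: (E, A, H); Outcome (6, 4)

Work:
Stage 3: P1 chooses H (6 vs 5)
Stage 2: P2: F->1, A->4 (anticipating H). Choose A
Stage 1: P1: O->3, E->6 (anticipating A, H). Choose E
SPE path: E -> A -> H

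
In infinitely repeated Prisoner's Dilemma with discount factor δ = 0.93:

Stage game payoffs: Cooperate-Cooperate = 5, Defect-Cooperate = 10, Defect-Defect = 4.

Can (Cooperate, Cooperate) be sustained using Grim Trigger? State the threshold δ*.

δ* = 0.8333; since δ = 0.93 ≥ 0.8333, cooperation can be sustained

Work:
For Grim Trigger:
Cooperate forever: 5/(1-δ)
Defect then punished: 10 + 4·δ/(1-δ)
Need: 5/(1-δ) ≥ 10 + 4·δ/(1-δ)
Solving: δ ≥ (T-R)/(T-P) = (10-5)/(10-4) = 0.8333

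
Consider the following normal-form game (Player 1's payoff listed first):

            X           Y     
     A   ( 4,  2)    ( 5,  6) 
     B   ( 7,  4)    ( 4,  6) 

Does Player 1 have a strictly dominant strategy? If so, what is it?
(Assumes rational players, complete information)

No strictly dominant strategy exists for Player 1

Work:
A strategy strictly dominates another if it gives a strictly higher payoff against every opponent action. Compare each pair of P1's strategies column-by-column:
  A vs B: [4 vs 7, 5 vs 4] → A does not strictly dominate B (column X: 4 ≤ 7)
  B vs A: [7 vs 4, 4 vs 5] → B does not strictly dominate A (column Y: 4 ≤ 5)
No single strategy strictly dominates all others → no strictly dominant strategy.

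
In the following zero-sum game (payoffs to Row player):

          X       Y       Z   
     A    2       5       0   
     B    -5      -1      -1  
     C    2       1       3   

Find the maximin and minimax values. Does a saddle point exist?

Maximin = 1, Minimax = 2, Saddle: False

Work:
Row minimums: [0, -5, 1] → maximin = 1
Column maximums: [2, 5, 3] → minimax = 2
No saddle point (maximin ≠ minimax). Mixed strategy needed.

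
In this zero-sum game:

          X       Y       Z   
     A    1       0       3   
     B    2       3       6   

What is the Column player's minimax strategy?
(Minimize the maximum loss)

Column should play X, value = 2

Work:
Column player minimizes Row's maximum payoff:
Column X: max payoff to Row = 2
Column Y: max payoff to Row = 3
Column Z: max payoff to Row = 6
Minimum is 2, achieved by column X.
Minimax strategy: X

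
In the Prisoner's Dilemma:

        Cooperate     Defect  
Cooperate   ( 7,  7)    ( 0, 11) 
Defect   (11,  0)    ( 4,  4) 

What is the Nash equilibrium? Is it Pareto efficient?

(Defect, Defect) is NE; not Pareto efficient

Work:
Defect dominates Cooperate for both players:
If P2 cooperates: Defect (11) > Cooperate (7)
If P2 defects: Defect (4) > Cooperate (0)
NE: (Defect, Defect) with payoff (4, 4)
But (Cooperate, Cooperate) = (7, 7) Pareto dominates (4, 4)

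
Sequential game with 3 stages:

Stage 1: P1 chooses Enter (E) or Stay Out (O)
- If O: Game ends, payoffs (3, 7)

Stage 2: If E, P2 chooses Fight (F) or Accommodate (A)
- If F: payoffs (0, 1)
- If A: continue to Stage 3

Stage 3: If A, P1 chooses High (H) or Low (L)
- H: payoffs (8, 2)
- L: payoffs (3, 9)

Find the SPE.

SPE: (E, A, H); Outcome (8, 2)

Work:
Stage 3: P1 chooses H (8 vs 3)
Stage 2: P2: F->1, A->2 (anticipating H). Choose A
Stage 1: P1: O->3, E->8 (anticipating A, H). Choose E
SPE path: E -> A -> H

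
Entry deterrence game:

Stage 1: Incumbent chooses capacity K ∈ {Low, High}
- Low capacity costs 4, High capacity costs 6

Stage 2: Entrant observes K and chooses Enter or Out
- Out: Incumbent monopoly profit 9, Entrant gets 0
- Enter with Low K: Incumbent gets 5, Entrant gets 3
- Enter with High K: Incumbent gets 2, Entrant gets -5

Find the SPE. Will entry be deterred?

SPE: (High, Enter|Low, Out|High); Entry deterred. Incumbent net profit = 3

Work:
After Low K: Entrant enters (3 > 0)
After High K: Entrant stays out (-5 < 0)
Incumbent: Low → 5−4=1, High → 9−6=3
Incumbent chooses High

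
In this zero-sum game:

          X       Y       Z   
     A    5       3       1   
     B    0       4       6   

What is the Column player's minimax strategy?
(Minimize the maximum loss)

Column should play Y, value = 4

Work:
Column player minimizes Row's maximum payoff:
Column X: max payoff to Row = 5
Column Y: max payoff to Row = 4
Column Z: max payoff to Row = 6
Minimum is 4, achieved by column Y.
Minimax strategy: Y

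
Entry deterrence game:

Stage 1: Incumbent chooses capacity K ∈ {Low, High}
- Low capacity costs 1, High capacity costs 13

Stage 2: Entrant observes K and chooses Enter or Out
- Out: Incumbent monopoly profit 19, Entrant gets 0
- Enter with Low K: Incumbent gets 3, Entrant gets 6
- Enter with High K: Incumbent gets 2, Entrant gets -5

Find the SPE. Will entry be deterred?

SPE: (High, Enter|Low, Out|High); Entry deterred. Incumbent net profit = 6

Work:
After Low K: Entrant enters (6 > 0)
After High K: Entrant stays out (-5 < 0)
Incumbent: Low → 3−1=2, High → 19−13=6
Incumbent chooses High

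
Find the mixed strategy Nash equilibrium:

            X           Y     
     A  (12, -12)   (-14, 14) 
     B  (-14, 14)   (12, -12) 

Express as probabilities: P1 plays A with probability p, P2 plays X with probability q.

p = 0.5, q = 0.5

Work:
Find probabilities that make opponent indifferent:
P2 chooses q to make P1 indifferent between A and B
P1 chooses p to make P2 indifferent between X and Y
Mixed NE: P1 plays (A: 0.5, B: 0.5), P2 plays (X: 0.5, Y: 0.5)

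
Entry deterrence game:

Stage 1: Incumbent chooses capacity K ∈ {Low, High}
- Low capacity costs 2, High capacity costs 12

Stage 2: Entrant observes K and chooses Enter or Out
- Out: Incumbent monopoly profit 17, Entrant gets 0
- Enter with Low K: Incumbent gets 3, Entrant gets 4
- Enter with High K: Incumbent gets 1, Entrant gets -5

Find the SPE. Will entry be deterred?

SPE: (High, Enter|Low, Out|High); Entry deterred. Incumbent net profit = 5

Work:
After Low K: Entrant enters (4 > 0)
After High K: Entrant stays out (-5 < 0)
Incumbent: Low → 3−2=1, High → 17−12=5
Incumbent chooses High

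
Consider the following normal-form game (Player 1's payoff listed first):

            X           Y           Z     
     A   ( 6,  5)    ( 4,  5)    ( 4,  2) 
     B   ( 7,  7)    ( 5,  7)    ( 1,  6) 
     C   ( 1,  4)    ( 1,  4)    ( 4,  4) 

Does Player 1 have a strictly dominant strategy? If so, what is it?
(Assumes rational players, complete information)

No strictly dominant strategy exists for Player 1

Work:
A strategy strictly dominates another if it gives a strictly higher payoff against every opponent action. Compare each pair of P1's strategies column-by-column:
  A vs B: [6 vs 7, 4 vs 5, 4 vs 1] → A does not strictly dominate B (column X: 6 ≤ 7)
  A vs C: [6 vs 1, 4 vs 1, 4 vs 4] → A does not strictly dominate C (column Z: 4 ≤ 4)
  B vs A: [7 vs 6, 5 vs 4, 1 vs 4] → B does not strictly dominate A (column Z: 1 ≤ 4)
  B vs C: [7 vs 1, 5 vs 1, 1 vs 4] → B does not strictly dominate C (column Z: 1 ≤ 4)
  C vs A: [1 vs 6, 1 vs 4, 4 vs 4] → C does not strictly dominate A (column X: 1 ≤ 6)
  C vs B: [1 vs 7, 1 vs 5, 4 vs 1] → C does not strictly dominate B (column X: 1 ≤ 7)
No single strategy strictly dominates all others → no strictly dominant strategy.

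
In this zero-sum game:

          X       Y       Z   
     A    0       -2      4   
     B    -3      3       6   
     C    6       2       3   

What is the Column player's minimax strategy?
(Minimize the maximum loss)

Column should play Y, value = 3

Work:
Column player minimizes Row's maximum payoff:
Column X: max payoff to Row = 6
Column Y: max payoff to Row = 3
Column Z: max payoff to Row = 6
Minimum is 3, achieved by column Y.
Minimax strategy: Y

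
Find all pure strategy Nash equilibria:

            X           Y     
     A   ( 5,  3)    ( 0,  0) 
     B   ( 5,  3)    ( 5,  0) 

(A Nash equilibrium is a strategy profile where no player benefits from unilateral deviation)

Nash equilibrium: (A, X), (B, X)

Work:
Best responses:
  P1 vs X: payoffs [5, 5] → best response A/B (payoff 5)
  P1 vs Y: payoffs [0, 5] → best response B (payoff 5)
  P2 vs A: payoffs [3, 0] → best response X (payoff 3)
  P2 vs B: payoffs [3, 0] → best response X (payoff 3)
Mutual best responses: (A,X), (B,X) → Nash equilibria.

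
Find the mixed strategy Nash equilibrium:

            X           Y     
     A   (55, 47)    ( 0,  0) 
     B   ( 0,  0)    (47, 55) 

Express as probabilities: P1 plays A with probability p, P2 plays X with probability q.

p = 0.5392, q = 0.4608

Work:
Find probabilities that make opponent indifferent:
P2 chooses q to make P1 indifferent between A and B
P1 chooses p to make P2 indifferent between X and Y
Mixed NE: P1 plays (A: 0.5392, B: 0.4608), P2 plays (X: 0.4608, Y: 0.5392)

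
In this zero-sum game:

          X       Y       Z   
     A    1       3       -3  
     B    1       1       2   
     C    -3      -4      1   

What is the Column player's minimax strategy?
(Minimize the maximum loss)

Column should play X, value = 1

Work:
Column player minimizes Row's maximum payoff:
Column X: max payoff to Row = 1
Column Y: max payoff to Row = 3
Column Z: max payoff to Row = 2
Minimum is 1, achieved by column X.
Minimax strategy: X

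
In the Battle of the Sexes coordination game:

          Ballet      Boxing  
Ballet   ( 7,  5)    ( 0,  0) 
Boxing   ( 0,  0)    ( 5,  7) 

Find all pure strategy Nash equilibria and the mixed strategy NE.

Pure NE: (Ballet, Ballet) and (Boxing, Boxing); Mixed NE: p = 0.5833, q = 0.4167

Work:
Check pure NE:
(Ballet, Ballet): (7, 5) - no unilateral deviation beneficial
(Boxing, Boxing): (5, 7) - no unilateral deviation beneficial
Mixed NE: P1 plays Ballet with p = 0.5833, P2 plays Ballet with q = 0.4167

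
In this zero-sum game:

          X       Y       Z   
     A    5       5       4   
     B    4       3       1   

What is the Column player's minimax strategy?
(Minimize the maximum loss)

Column should play Z, value = 4

Work:
Column player minimizes Row's maximum payoff:
Column X: max payoff to Row = 5
Column Y: max payoff to Row = 5
Column Z: max payoff to Row = 4
Minimum is 4, achieved by column Z.
Minimax strategy: Z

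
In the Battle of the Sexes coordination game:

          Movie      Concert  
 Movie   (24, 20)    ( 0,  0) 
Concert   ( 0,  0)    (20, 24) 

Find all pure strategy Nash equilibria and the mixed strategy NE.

Pure NE: (Movie, Movie) and (Concert, Concert); Mixed NE: p = 0.5455, q = 0.4545

Work:
Check pure NE:
(Movie, Movie): (24, 20) - no unilateral deviation beneficial
(Concert, Concert): (20, 24) - no unilateral deviation beneficial
Mixed NE: P1 plays Movie with p = 0.5455, P2 plays Movie with q = 0.4545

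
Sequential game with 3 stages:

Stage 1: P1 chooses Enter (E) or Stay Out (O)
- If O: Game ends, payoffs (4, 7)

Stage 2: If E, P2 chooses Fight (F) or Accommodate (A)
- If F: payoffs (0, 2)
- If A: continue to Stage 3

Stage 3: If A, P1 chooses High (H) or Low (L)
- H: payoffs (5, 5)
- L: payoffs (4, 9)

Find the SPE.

SPE: (E, A, H); Outcome (5, 5)

Work:
Stage 3: P1 chooses H (5 vs 4)
Stage 2: P2: F->2, A->5 (anticipating H). Choose A
Stage 1: P1: O->4, E->5 (anticipating A, H). Choose E
SPE path: E -> A -> H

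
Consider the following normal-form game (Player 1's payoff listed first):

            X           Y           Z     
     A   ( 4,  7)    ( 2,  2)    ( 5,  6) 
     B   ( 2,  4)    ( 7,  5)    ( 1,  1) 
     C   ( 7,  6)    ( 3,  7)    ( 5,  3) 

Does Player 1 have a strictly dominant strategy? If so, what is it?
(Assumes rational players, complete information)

No strictly dominant strategy exists for Player 1

Work:
A strategy strictly dominates another if it gives a strictly higher payoff against every opponent action. Compare each pair of P1's strategies column-by-column:
  A vs B: [4 vs 2, 2 vs 7, 5 vs 1] → A does not strictly dominate B (column Y: 2 ≤ 7)
  A vs C: [4 vs 7, 2 vs 3, 5 vs 5] → A does not strictly dominate C (column X: 4 ≤ 7)
  B vs A: [2 vs 4, 7 vs 2, 1 vs 5] → B does not strictly dominate A (column X: 2 ≤ 4)
  B vs C: [2 vs 7, 7 vs 3, 1 vs 5] → B does not strictly dominate C (column X: 2 ≤ 7)
  C vs A: [7 vs 4, 3 vs 2, 5 vs 5] → C does not strictly dominate A (column Z: 5 ≤ 5)
  C vs B: [7 vs 2, 3 vs 7, 5 vs 1] → C does not strictly dominate B (column Y: 3 ≤ 7)
No single strategy strictly dominates all others → no strictly dominant strategy.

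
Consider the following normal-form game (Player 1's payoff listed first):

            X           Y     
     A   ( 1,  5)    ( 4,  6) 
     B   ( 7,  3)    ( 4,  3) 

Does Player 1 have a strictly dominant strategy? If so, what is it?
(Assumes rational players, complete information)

No strictly dominant strategy exists for Player 1

Work:
A strategy strictly dominates another if it gives a strictly higher payoff against every opponent action. Compare each pair of P1's strategies column-by-column:
  A vs B: [1 vs 7, 4 vs 4] → A does not strictly dominate B (column X: 1 ≤ 7)
  B vs A: [7 vs 1, 4 vs 4] → B does not strictly dominate A (column Y: 4 ≤ 4)
No single strategy strictly dominates all others → no strictly dominant strategy.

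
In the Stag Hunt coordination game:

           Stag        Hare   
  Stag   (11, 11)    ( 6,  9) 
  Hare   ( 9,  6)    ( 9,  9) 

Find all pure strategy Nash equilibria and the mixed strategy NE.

Pure NE: (Stag, Stag) and (Hare, Hare); Mixed NE: p = 0.6, q = 0.6

Work:
Check pure NE:
(Stag, Stag): (11, 11) - no unilateral deviation beneficial
(Hare, Hare): (9, 9) - no unilateral deviation beneficial
Mixed NE: P1 plays Stag with p = 0.6, P2 plays Stag with q = 0.6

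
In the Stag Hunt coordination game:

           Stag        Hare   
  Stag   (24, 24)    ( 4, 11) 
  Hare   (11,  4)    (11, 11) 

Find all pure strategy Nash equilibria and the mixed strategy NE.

Pure NE: (Stag, Stag) and (Hare, Hare); Mixed NE: p = 0.35, q = 0.35

Work:
Check pure NE:
(Stag, Stag): (24, 24) - no unilateral deviation beneficial
(Hare, Hare): (11, 11) - no unilateral deviation beneficial
Mixed NE: P1 plays Stag with p = 0.35, P2 plays Stag with q = 0.35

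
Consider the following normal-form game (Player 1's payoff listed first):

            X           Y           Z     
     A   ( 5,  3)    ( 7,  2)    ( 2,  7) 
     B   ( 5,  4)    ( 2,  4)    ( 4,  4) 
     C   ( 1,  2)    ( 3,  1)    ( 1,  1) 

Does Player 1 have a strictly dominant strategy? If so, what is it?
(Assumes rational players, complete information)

No strictly dominant strategy exists for Player 1

Work:
A strategy strictly dominates another if it gives a strictly higher payoff against every opponent action. Compare each pair of P1's strategies column-by-column:
  A vs B: [5 vs 5, 7 vs 2, 2 vs 4] → A does not strictly dominate B (column X: 5 ≤ 5)
  A vs C: [5 vs 1, 7 vs 3, 2 vs 1] → A strictly dominates C
  B vs A: [5 vs 5, 2 vs 7, 4 vs 2] → B does not strictly dominate A (column X: 5 ≤ 5)
  B vs C: [5 vs 1, 2 vs 3, 4 vs 1] → B does not strictly dominate C (column Y: 2 ≤ 3)
  C vs A: [1 vs 5, 3 vs 7, 1 vs 2] → C does not strictly dominate A (column X: 1 ≤ 5)
  C vs B: [1 vs 5, 3 vs 2, 1 vs 4] → C does not strictly dominate B (column X: 1 ≤ 5)
No single strategy strictly dominates all others → no strictly dominant strategy.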